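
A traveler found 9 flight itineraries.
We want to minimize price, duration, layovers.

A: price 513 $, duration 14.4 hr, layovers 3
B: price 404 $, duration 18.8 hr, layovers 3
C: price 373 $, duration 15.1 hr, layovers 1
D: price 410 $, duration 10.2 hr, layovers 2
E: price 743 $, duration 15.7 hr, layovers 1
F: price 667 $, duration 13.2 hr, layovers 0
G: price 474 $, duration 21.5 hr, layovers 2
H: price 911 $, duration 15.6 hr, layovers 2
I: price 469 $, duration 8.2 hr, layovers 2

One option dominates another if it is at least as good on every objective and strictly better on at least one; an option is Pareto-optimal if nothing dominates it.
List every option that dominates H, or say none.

C, D, F, I

C: price 373≤911, duration 15.1≤15.6, layovers 1≤2 — dominates H.
D: price 410≤911, duration 10.2≤15.6, layovers 2≤2 — dominates H.
F: price 667≤911, duration 13.2≤15.6, layovers 0≤2 — dominates H.
I: price 469≤911, duration 8.2≤15.6, layovers 2≤2 — dominates H.
Others (A, B, E, G) are each worse than H on at least one objective.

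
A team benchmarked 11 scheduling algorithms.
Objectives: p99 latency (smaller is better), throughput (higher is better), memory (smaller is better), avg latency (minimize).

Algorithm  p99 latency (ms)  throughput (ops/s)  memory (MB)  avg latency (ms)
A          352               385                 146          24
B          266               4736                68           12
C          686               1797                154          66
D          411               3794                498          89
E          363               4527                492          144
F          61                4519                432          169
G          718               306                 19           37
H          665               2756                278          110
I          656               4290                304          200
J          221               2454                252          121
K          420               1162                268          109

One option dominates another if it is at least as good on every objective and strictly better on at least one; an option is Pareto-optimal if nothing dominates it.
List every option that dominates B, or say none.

A: worse on p99 latency (352 vs 266).
C: worse on p99 latency (686 vs 266).
D: worse on p99 latency (411 vs 266).
E: worse on p99 latency (363 vs 266).
F: worse on throughput (4519 vs 4736).
G: worse on p99 latency (718 vs 266).
H: worse on p99 latency (665 vs 266).
I: worse on p99 latency (656 vs 266).
J: worse on throughput (2454 vs 4736).
K: worse on p99 latency (420 vs 266).
No option dominates B.

none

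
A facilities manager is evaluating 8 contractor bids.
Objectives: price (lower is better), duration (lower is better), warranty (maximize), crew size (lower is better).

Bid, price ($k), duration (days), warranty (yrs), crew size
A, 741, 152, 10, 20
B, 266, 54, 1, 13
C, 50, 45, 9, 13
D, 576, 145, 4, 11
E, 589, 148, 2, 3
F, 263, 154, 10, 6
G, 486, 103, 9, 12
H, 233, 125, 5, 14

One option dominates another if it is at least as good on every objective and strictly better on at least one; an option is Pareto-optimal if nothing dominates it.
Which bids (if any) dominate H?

C: price 50≤233, duration 45≤125, warranty 9≥5, crew size 13≤14 — dominates H.
Others (A, B, D, E, F, G) are each worse than H on at least one objective.

C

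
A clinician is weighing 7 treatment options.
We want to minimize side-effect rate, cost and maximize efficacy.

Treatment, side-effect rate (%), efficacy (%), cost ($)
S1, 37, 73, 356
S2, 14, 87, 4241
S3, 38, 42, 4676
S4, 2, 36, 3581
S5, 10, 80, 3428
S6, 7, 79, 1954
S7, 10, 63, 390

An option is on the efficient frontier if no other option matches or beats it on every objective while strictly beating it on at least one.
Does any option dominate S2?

S1: worse on side-effect rate (37 vs 14).
S3: worse on side-effect rate (38 vs 14).
S4: worse on efficacy (36 vs 87).
S5: worse on efficacy (80 vs 87).
S6: worse on efficacy (79 vs 87).
S7: worse on efficacy (63 vs 87).
No option is at least as good as S2 on every objective and strictly better on one.

No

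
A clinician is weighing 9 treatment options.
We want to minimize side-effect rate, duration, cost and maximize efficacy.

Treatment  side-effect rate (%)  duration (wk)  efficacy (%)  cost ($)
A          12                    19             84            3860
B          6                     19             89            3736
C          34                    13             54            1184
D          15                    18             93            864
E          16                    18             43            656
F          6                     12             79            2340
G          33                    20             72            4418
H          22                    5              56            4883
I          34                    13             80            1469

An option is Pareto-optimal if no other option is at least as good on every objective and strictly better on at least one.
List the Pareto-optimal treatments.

B, C, D, E, F, H, I

A: dominated by B (side-effect rate 6≤12, duration 19≤19, efficacy 89≥84, cost 3736≤3860).
B: not dominated.
C: not dominated.
D: not dominated (best efficacy).
E: not dominated (best cost).
F: not dominated.
G: dominated by A (side-effect rate 12≤33, duration 19≤20, efficacy 84≥72, cost 3860≤4418).
H: not dominated (best duration).
I: not dominated.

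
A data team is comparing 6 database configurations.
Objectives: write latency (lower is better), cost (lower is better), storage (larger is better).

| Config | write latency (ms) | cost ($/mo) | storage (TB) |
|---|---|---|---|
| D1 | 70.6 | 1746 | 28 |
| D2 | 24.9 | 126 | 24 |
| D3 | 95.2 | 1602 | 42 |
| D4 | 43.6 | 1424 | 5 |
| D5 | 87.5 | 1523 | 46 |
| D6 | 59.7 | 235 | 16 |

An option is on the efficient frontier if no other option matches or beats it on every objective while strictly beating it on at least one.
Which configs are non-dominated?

D1, D2, D5

D1: not dominated.
D2: not dominated (best write latency).
D3: dominated by D5 (write latency 87.5≤95.2, cost 1523≤1602, storage 46≥42).
D4: dominated by D2 (write latency 24.9≤43.6, cost 126≤1424, storage 24≥5).
D5: not dominated (best storage).
D6: dominated by D2 (write latency 24.9≤59.7, cost 126≤235, storage 24≥16).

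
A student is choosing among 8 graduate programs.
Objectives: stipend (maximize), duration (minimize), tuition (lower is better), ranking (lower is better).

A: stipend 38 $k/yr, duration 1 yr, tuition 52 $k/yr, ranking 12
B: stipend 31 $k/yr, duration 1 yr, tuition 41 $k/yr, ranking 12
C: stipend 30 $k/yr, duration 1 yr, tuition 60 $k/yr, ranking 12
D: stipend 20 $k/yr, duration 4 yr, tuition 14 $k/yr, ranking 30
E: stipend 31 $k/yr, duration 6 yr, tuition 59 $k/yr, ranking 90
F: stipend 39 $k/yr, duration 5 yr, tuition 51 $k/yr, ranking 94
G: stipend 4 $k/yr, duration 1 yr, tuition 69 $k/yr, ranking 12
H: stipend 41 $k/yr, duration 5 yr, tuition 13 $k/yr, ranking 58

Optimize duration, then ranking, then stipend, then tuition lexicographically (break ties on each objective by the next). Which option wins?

A

First minimize duration: best is 1, kept {A, B, C, G}.
Then minimize ranking: best is 12, kept {A, B, C, G}.
Then maximize stipend: best is 38, kept {A}.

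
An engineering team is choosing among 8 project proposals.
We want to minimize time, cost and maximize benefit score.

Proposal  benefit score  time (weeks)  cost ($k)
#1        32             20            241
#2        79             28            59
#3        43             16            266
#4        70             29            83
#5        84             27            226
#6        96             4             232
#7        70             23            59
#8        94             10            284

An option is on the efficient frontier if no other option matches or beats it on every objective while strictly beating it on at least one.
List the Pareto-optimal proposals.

#2, #5, #6, #7

#1: dominated by #6 (benefit score 96≥32, time 4≤20, cost 232≤241).
#2: not dominated.
#3: dominated by #6 (benefit score 96≥43, time 4≤16, cost 232≤266).
#4: dominated by #2 (benefit score 79≥70, time 28≤29, cost 59≤83).
#5: not dominated.
#6: not dominated (best benefit score).
#7: not dominated.
#8: dominated by #6 (benefit score 96≥94, time 4≤10, cost 232≤284).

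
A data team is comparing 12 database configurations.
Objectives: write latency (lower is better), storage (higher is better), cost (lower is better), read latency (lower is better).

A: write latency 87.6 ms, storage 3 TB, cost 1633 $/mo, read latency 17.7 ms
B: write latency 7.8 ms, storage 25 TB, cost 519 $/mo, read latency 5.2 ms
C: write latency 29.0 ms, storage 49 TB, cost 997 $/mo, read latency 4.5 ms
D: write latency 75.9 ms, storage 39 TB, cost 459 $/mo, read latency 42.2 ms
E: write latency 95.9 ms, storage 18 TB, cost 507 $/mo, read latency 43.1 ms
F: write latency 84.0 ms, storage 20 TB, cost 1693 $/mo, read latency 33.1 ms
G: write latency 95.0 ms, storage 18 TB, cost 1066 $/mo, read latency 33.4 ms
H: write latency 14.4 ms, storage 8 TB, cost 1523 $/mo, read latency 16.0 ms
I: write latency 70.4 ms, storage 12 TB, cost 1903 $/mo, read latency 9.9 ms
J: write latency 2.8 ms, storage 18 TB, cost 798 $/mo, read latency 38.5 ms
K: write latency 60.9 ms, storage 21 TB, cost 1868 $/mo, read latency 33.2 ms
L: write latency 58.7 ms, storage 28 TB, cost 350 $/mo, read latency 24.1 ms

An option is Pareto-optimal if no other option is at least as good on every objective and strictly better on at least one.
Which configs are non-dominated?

B, C, D, J, L

A: dominated by B (write latency 7.8≤87.6, storage 25≥3, cost 519≤1633, read latency 5.2≤17.7).
B: not dominated.
C: not dominated (best storage).
D: not dominated.
E: dominated by D (write latency 75.9≤95.9, storage 39≥18, cost 459≤507, read latency 42.2≤43.1).
F: dominated by B (write latency 7.8≤84.0, storage 25≥20, cost 519≤1693, read latency 5.2≤33.1).
G: dominated by B (write latency 7.8≤95.0, storage 25≥18, cost 519≤1066, read latency 5.2≤33.4).
H: dominated by B (write latency 7.8≤14.4, storage 25≥8, cost 519≤1523, read latency 5.2≤16.0).
I: dominated by B (write latency 7.8≤70.4, storage 25≥12, cost 519≤1903, read latency 5.2≤9.9).
J: not dominated (best write latency).
K: dominated by B (write latency 7.8≤60.9, storage 25≥21, cost 519≤1868, read latency 5.2≤33.2).
L: not dominated (best cost).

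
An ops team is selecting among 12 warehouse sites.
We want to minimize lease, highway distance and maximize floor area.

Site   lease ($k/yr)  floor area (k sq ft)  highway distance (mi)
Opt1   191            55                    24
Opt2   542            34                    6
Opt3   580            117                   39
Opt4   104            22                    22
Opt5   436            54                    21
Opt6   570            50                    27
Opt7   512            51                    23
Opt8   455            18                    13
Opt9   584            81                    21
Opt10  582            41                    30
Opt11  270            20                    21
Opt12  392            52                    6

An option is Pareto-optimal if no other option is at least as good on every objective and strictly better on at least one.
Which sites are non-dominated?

Opt1, Opt3, Opt4, Opt5, Opt9, Opt11, Opt12

Opt1: not dominated.
Opt2: dominated by Opt12 (lease 392≤542, floor area 52≥34, highway distance 6≤6).
Opt3: not dominated (best floor area).
Opt4: not dominated (best lease).
Opt5: not dominated.
Opt6: dominated by Opt1 (lease 191≤570, floor area 55≥50, highway distance 24≤27).
Opt7: dominated by Opt5 (lease 436≤512, floor area 54≥51, highway distance 21≤23).
Opt8: dominated by Opt12 (lease 392≤455, floor area 52≥18, highway distance 6≤13).
Opt9: not dominated.
Opt10: dominated by Opt1 (lease 191≤582, floor area 55≥41, highway distance 24≤30).
Opt11: not dominated.
Opt12: not dominated.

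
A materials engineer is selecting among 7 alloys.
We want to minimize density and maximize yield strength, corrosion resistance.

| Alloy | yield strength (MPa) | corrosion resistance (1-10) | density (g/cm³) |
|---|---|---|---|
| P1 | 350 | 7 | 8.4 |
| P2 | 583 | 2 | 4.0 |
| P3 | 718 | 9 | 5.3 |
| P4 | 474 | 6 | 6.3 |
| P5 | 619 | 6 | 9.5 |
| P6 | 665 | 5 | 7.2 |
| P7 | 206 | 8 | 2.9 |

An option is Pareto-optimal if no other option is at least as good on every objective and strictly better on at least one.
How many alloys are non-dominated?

3

P1: dominated by P3 (yield strength 718≥350, corrosion resistance 9≥7, density 5.3≤8.4).
P2: not dominated.
P3: not dominated (best yield strength).
P4: dominated by P3 (yield strength 718≥474, corrosion resistance 9≥6, density 5.3≤6.3).
P5: dominated by P3 (yield strength 718≥619, corrosion resistance 9≥6, density 5.3≤9.5).
P6: dominated by P3 (yield strength 718≥665, corrosion resistance 9≥5, density 5.3≤7.2).
P7: not dominated (best density).
Pareto-optimal: P2, P3, P7 → 3.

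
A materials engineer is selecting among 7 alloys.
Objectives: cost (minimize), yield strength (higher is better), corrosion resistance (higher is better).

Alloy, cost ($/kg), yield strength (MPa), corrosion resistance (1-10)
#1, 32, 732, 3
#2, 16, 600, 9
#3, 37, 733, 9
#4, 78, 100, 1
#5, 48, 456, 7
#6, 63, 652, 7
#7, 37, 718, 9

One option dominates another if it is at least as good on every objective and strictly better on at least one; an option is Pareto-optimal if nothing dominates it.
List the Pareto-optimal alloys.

#1: not dominated.
#2: not dominated (best cost).
#3: not dominated (best yield strength).
#4: dominated by #1 (cost 32≤78, yield strength 732≥100, corrosion resistance 3≥1).
#5: dominated by #2 (cost 16≤48, yield strength 600≥456, corrosion resistance 9≥7).
#6: dominated by #3 (cost 37≤63, yield strength 733≥652, corrosion resistance 9≥7).
#7: dominated by #3 (cost 37≤37, yield strength 733≥718, corrosion resistance 9≥9).

#1, #2, #3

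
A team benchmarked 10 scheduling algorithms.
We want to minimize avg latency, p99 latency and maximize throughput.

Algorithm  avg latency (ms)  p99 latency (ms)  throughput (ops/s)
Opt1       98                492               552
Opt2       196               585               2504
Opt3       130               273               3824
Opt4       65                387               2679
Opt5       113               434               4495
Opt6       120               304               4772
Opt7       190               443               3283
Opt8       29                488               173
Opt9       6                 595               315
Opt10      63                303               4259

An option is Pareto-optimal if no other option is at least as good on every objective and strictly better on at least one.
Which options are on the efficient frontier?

Opt3, Opt5, Opt6, Opt8, Opt9, Opt10

Opt1: dominated by Opt4 (avg latency 65≤98, p99 latency 387≤492, throughput 2679≥552).
Opt2: dominated by Opt3 (avg latency 130≤196, p99 latency 273≤585, throughput 3824≥2504).
Opt3: not dominated (best p99 latency).
Opt4: dominated by Opt10 (avg latency 63≤65, p99 latency 303≤387, throughput 4259≥2679).
Opt5: not dominated.
Opt6: not dominated (best throughput).
Opt7: dominated by Opt3 (avg latency 130≤190, p99 latency 273≤443, throughput 3824≥3283).
Opt8: not dominated.
Opt9: not dominated (best avg latency).
Opt10: not dominated.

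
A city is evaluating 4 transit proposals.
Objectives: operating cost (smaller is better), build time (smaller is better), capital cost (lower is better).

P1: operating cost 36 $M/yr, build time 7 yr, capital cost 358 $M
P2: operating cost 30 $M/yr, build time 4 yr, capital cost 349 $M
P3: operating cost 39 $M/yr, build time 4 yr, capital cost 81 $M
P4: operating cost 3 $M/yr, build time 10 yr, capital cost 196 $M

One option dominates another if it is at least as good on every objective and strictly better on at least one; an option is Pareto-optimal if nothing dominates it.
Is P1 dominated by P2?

P2 vs P1: operating cost 30≤36, build time 4≤7, capital cost 349≤358 — P2 is at least as good on every objective with at least one strict improvement.

Yes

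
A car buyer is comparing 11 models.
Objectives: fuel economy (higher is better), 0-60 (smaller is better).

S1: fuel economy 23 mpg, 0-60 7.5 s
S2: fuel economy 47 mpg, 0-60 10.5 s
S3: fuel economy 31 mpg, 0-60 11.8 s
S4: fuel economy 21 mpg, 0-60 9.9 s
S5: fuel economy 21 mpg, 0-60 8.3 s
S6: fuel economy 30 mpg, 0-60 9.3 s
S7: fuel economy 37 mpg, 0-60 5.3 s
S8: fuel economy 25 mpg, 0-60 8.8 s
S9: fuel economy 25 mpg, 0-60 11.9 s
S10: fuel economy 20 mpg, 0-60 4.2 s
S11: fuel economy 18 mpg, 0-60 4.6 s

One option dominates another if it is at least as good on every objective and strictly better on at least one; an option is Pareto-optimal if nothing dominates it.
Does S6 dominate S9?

S6 vs S9: fuel economy 30≥25, 0-60 9.3≤11.9 — S6 is at least as good on every objective with at least one strict improvement.

Yes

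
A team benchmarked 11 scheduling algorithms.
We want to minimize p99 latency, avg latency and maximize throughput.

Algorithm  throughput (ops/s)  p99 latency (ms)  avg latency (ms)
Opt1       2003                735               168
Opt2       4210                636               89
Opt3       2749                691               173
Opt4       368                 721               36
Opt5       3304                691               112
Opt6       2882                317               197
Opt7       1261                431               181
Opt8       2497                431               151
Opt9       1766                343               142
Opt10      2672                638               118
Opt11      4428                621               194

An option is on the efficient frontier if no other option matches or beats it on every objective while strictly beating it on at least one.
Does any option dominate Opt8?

Opt1: worse on throughput (2003 vs 2497).
Opt2: worse on p99 latency (636 vs 431).
Opt3: worse on p99 latency (691 vs 431).
Opt4: worse on throughput (368 vs 2497).
Opt5: worse on p99 latency (691 vs 431).
Opt6: worse on avg latency (197 vs 151).
Opt7: worse on throughput (1261 vs 2497).
Opt9: worse on throughput (1766 vs 2497).
Opt10: worse on p99 latency (638 vs 431).
Opt11: worse on p99 latency (621 vs 431).
No option is at least as good as Opt8 on every objective and strictly better on one.

No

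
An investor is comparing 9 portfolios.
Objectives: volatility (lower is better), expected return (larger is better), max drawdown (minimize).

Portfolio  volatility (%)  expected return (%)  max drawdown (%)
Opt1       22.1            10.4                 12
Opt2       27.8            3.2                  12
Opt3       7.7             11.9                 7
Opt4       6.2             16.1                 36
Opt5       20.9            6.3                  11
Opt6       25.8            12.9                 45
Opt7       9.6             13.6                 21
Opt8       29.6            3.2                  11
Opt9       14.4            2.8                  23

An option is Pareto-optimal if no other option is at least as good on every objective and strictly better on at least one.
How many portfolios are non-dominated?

Opt1: dominated by Opt3 (volatility 7.7≤22.1, expected return 11.9≥10.4, max drawdown 7≤12).
Opt2: dominated by Opt1 (volatility 22.1≤27.8, expected return 10.4≥3.2, max drawdown 12≤12).
Opt3: not dominated (best max drawdown).
Opt4: not dominated (best volatility).
Opt5: dominated by Opt3 (volatility 7.7≤20.9, expected return 11.9≥6.3, max drawdown 7≤11).
Opt6: dominated by Opt4 (volatility 6.2≤25.8, expected return 16.1≥12.9, max drawdown 36≤45).
Opt7: not dominated.
Opt8: dominated by Opt3 (volatility 7.7≤29.6, expected return 11.9≥3.2, max drawdown 7≤11).
Opt9: dominated by Opt3 (volatility 7.7≤14.4, expected return 11.9≥2.8, max drawdown 7≤23).
Pareto-optimal: Opt3, Opt4, Opt7 → 3.

3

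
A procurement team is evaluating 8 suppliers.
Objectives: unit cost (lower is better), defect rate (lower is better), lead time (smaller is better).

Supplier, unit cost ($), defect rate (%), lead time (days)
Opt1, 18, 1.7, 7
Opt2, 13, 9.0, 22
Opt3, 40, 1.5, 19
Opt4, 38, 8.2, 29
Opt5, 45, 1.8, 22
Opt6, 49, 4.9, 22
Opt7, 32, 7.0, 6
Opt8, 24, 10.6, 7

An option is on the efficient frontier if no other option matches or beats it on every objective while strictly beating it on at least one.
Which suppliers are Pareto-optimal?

Opt1: not dominated.
Opt2: not dominated (best unit cost).
Opt3: not dominated (best defect rate).
Opt4: dominated by Opt1 (unit cost 18≤38, defect rate 1.7≤8.2, lead time 7≤29).
Opt5: dominated by Opt1 (unit cost 18≤45, defect rate 1.7≤1.8, lead time 7≤22).
Opt6: dominated by Opt1 (unit cost 18≤49, defect rate 1.7≤4.9, lead time 7≤22).
Opt7: not dominated (best lead time).
Opt8: dominated by Opt1 (unit cost 18≤24, defect rate 1.7≤10.6, lead time 7≤7).

Opt1, Opt2, Opt3, Opt7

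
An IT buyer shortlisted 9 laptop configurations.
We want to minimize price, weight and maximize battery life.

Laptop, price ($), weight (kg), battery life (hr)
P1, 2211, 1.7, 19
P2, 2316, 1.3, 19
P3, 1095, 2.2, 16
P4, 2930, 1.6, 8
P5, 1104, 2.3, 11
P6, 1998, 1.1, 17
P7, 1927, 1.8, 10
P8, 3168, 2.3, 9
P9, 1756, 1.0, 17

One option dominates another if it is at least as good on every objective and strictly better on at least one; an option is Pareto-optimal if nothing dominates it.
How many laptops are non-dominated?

4

P1: not dominated.
P2: not dominated.
P3: not dominated (best price).
P4: dominated by P2 (price 2316≤2930, weight 1.3≤1.6, battery life 19≥8).
P5: dominated by P3 (price 1095≤1104, weight 2.2≤2.3, battery life 16≥11).
P6: dominated by P9 (price 1756≤1998, weight 1.0≤1.1, battery life 17≥17).
P7: dominated by P9 (price 1756≤1927, weight 1.0≤1.8, battery life 17≥10).
P8: dominated by P1 (price 2211≤3168, weight 1.7≤2.3, battery life 19≥9).
P9: not dominated (best weight).
Pareto-optimal: P1, P2, P3, P9 → 4.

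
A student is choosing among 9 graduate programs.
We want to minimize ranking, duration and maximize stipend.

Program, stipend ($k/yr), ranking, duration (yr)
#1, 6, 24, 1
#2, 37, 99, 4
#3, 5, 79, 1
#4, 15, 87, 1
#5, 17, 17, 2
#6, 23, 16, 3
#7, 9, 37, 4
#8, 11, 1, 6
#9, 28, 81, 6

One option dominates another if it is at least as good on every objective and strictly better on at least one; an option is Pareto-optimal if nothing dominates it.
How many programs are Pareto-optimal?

7

#1: not dominated.
#2: not dominated (best stipend).
#3: dominated by #1 (stipend 6≥5, ranking 24≤79, duration 1≤1).
#4: not dominated.
#5: not dominated.
#6: not dominated.
#7: dominated by #5 (stipend 17≥9, ranking 17≤37, duration 2≤4).
#8: not dominated (best ranking).
#9: not dominated.
Pareto-optimal: #1, #2, #4, #5, #6, #8, #9 → 7.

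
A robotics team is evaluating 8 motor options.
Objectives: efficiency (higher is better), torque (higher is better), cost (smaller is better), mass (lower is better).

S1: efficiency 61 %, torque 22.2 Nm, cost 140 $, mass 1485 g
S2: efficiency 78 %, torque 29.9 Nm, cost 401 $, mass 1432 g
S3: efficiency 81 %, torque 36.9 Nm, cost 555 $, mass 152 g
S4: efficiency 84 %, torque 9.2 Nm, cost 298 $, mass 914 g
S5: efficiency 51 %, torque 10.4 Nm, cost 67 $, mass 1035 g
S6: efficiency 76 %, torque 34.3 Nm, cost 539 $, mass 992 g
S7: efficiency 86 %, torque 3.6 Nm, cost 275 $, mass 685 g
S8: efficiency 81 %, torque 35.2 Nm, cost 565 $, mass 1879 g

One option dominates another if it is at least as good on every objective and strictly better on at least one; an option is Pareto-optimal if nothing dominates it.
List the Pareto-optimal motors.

S1: not dominated.
S2: not dominated.
S3: not dominated (best torque).
S4: not dominated.
S5: not dominated (best cost).
S6: not dominated.
S7: not dominated (best efficiency).
S8: dominated by S3 (efficiency 81≥81, torque 36.9≥35.2, cost 555≤565, mass 152≤1879).

S1, S2, S3, S4, S5, S6, S7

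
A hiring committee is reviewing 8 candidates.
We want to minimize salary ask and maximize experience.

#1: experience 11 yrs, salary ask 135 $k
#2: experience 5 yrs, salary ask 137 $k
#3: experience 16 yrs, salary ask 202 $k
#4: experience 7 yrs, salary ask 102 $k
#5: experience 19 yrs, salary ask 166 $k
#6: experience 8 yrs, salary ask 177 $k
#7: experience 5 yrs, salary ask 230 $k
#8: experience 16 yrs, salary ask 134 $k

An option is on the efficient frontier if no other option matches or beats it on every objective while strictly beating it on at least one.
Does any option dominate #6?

#1 vs #6: experience 11≥8, salary ask 135≤177 — #1 is at least as good on every objective and strictly better on at least one, so #1 dominates #6.

Yes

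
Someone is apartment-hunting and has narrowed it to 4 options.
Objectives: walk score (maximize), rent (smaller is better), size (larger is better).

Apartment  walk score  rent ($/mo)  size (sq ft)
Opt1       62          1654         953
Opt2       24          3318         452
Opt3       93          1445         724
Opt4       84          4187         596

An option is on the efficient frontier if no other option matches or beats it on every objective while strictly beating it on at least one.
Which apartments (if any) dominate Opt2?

Opt1, Opt3

Opt1: walk score 62≥24, rent 1654≤3318, size 953≥452 — dominates Opt2.
Opt3: walk score 93≥24, rent 1445≤3318, size 724≥452 — dominates Opt2.
Others (Opt4) are each worse than Opt2 on at least one objective.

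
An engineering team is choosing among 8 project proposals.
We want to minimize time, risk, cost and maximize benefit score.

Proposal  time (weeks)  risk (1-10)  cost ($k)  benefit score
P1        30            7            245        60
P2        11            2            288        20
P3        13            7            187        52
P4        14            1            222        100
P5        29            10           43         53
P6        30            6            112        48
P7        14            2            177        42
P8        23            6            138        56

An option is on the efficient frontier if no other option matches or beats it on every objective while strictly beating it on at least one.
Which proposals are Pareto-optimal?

P2, P3, P4, P5, P6, P7, P8

P1: dominated by P4 (time 14≤30, risk 1≤7, cost 222≤245, benefit score 100≥60).
P2: not dominated (best time).
P3: not dominated.
P4: not dominated (best risk).
P5: not dominated (best cost).
P6: not dominated.
P7: not dominated.
P8: not dominated.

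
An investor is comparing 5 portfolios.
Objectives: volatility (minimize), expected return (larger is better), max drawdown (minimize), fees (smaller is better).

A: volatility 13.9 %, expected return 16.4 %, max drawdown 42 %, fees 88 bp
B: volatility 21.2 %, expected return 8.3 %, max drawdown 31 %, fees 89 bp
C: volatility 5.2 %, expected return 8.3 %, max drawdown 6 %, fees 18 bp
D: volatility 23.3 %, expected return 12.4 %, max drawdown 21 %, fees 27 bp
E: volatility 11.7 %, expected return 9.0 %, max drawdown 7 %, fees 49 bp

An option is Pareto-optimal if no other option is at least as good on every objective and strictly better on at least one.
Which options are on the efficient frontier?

A: not dominated (best expected return).
B: dominated by C (volatility 5.2≤21.2, expected return 8.3≥8.3, max drawdown 6≤31, fees 18≤89).
C: not dominated (best volatility).
D: not dominated.
E: not dominated.

A, C, D, E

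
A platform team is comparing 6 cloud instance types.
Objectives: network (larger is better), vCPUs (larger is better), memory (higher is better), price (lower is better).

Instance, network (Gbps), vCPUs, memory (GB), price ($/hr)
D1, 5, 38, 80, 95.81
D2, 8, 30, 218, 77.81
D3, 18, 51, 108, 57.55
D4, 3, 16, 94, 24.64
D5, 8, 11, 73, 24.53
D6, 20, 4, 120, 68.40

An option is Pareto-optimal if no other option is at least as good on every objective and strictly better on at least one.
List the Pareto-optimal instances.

D2, D3, D4, D5, D6

D1: dominated by D3 (network 18≥5, vCPUs 51≥38, memory 108≥80, price 57.55≤95.81).
D2: not dominated (best memory).
D3: not dominated (best vCPUs).
D4: not dominated.
D5: not dominated (best price).
D6: not dominated (best network).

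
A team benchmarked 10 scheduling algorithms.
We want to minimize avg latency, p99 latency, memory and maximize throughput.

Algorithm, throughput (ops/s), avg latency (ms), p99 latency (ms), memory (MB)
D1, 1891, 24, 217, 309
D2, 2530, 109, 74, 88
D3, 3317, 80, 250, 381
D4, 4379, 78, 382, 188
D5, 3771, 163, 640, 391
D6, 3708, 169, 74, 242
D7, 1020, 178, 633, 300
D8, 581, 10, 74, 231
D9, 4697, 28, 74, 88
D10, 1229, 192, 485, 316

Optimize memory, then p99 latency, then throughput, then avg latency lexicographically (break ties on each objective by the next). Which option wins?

D9

First minimize memory: best is 88, kept {D2, D9}.
Then minimize p99 latency: best is 74, kept {D2, D9}.
Then maximize throughput: best is 4697, kept {D9}.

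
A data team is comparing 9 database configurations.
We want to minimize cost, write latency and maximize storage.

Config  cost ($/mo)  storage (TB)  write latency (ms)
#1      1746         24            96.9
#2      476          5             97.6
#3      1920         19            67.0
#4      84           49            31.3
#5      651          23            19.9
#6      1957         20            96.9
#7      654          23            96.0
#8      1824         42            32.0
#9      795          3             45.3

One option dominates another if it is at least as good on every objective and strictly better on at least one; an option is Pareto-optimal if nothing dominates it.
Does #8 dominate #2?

No

#8 vs #2: #8 is worse on cost (1824 vs 476), so it does not dominate #2.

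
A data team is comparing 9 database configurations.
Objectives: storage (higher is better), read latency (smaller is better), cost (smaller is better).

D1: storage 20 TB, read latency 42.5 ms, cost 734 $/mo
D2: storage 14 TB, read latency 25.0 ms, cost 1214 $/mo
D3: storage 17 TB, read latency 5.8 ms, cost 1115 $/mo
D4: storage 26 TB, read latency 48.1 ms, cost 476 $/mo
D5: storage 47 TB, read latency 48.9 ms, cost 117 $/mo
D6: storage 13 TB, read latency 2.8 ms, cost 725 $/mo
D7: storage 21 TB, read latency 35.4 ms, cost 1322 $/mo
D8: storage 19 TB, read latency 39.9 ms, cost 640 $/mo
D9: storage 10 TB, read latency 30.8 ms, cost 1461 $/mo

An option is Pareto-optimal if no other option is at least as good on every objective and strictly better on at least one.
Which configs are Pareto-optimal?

D1, D3, D4, D5, D6, D7, D8

D1: not dominated.
D2: dominated by D3 (storage 17≥14, read latency 5.8≤25.0, cost 1115≤1214).
D3: not dominated.
D4: not dominated.
D5: not dominated (best storage).
D6: not dominated (best read latency).
D7: not dominated.
D8: not dominated.
D9: dominated by D2 (storage 14≥10, read latency 25.0≤30.8, cost 1214≤1461).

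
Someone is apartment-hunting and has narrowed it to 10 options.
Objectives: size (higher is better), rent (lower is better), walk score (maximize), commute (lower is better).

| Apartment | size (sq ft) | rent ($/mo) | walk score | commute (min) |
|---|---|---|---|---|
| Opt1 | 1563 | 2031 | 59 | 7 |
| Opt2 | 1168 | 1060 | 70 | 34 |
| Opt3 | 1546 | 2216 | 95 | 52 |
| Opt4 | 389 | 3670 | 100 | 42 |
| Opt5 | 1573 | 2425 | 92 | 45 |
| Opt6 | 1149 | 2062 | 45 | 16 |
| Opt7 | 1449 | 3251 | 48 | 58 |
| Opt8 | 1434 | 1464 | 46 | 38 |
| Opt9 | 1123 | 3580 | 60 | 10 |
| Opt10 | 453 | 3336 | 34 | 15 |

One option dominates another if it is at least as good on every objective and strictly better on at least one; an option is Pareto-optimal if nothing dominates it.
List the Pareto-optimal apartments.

Opt1: not dominated (best commute).
Opt2: not dominated (best rent).
Opt3: not dominated.
Opt4: not dominated (best walk score).
Opt5: not dominated (best size).
Opt6: dominated by Opt1 (size 1563≥1149, rent 2031≤2062, walk score 59≥45, commute 7≤16).
Opt7: dominated by Opt1 (size 1563≥1449, rent 2031≤3251, walk score 59≥48, commute 7≤58).
Opt8: not dominated.
Opt9: not dominated.
Opt10: dominated by Opt1 (size 1563≥453, rent 2031≤3336, walk score 59≥34, commute 7≤15).

Opt1, Opt2, Opt3, Opt4, Opt5, Opt8, Opt9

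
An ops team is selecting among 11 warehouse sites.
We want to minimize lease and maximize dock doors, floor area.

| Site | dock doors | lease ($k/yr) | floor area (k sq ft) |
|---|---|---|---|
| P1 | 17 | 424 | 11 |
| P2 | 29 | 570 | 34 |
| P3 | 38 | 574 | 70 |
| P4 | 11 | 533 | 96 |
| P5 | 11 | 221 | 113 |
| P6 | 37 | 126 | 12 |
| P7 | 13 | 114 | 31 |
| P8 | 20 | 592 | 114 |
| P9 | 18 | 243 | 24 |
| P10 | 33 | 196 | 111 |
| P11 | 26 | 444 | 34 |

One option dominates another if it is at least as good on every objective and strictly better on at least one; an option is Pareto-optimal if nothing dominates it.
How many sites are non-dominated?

6

P1: dominated by P6 (dock doors 37≥17, lease 126≤424, floor area 12≥11).
P2: dominated by P10 (dock doors 33≥29, lease 196≤570, floor area 111≥34).
P3: not dominated (best dock doors).
P4: dominated by P5 (dock doors 11≥11, lease 221≤533, floor area 113≥96).
P5: not dominated.
P6: not dominated.
P7: not dominated (best lease).
P8: not dominated (best floor area).
P9: dominated by P10 (dock doors 33≥18, lease 196≤243, floor area 111≥24).
P10: not dominated.
P11: dominated by P10 (dock doors 33≥26, lease 196≤444, floor area 111≥34).
Pareto-optimal: P3, P5, P6, P7, P8, P10 → 6.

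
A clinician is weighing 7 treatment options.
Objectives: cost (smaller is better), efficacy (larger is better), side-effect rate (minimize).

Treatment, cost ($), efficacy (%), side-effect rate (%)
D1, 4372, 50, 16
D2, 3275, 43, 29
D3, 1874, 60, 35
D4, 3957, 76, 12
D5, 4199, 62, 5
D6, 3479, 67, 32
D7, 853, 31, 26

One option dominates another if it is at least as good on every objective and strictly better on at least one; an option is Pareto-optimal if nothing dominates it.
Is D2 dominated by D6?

D6 vs D2: D6 is worse on cost (3479 vs 3275), so it does not dominate D2.

No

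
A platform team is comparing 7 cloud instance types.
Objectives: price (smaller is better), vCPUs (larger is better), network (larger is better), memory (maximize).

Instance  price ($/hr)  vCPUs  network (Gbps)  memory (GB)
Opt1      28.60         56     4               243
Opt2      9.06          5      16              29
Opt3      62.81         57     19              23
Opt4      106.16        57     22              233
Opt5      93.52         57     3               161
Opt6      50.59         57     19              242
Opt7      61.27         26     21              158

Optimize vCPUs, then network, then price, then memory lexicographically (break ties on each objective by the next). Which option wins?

Opt4

First maximize vCPUs: best is 57, kept {Opt3, Opt4, Opt5, Opt6}.
Then maximize network: best is 22, kept {Opt4}.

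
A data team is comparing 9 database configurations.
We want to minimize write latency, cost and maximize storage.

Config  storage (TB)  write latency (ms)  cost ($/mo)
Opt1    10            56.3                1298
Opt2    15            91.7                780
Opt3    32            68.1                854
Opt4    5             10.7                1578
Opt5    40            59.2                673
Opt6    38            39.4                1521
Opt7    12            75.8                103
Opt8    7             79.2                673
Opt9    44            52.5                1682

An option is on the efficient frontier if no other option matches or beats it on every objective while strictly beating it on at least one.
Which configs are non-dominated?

Opt1: not dominated.
Opt2: dominated by Opt5 (storage 40≥15, write latency 59.2≤91.7, cost 673≤780).
Opt3: dominated by Opt5 (storage 40≥32, write latency 59.2≤68.1, cost 673≤854).
Opt4: not dominated (best write latency).
Opt5: not dominated.
Opt6: not dominated.
Opt7: not dominated (best cost).
Opt8: dominated by Opt5 (storage 40≥7, write latency 59.2≤79.2, cost 673≤673).
Opt9: not dominated (best storage).

Opt1, Opt4, Opt5, Opt6, Opt7, Opt9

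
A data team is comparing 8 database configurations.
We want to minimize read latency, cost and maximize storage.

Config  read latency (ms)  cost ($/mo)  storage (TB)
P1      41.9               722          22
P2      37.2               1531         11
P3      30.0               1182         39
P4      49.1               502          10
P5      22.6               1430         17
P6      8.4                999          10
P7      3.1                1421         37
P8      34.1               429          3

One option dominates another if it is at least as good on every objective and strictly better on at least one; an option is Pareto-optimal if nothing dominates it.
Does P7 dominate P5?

Yes

P7 vs P5: read latency 3.1≤22.6, cost 1421≤1430, storage 37≥17 — P7 is at least as good on every objective with at least one strict improvement.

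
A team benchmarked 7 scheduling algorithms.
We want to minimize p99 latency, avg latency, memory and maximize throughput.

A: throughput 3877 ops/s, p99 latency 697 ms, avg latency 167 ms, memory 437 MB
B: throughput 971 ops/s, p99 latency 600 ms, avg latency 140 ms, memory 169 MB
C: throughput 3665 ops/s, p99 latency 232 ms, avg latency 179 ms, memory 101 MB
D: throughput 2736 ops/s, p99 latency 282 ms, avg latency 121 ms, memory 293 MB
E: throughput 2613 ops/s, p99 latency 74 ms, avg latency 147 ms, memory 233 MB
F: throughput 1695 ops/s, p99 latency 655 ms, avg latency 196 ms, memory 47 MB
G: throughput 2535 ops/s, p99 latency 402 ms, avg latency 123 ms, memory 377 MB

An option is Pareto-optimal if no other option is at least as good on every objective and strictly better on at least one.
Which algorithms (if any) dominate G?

D: throughput 2736≥2535, p99 latency 282≤402, avg latency 121≤123, memory 293≤377 — dominates G.
Others (A, B, C, E, F) are each worse than G on at least one objective.

D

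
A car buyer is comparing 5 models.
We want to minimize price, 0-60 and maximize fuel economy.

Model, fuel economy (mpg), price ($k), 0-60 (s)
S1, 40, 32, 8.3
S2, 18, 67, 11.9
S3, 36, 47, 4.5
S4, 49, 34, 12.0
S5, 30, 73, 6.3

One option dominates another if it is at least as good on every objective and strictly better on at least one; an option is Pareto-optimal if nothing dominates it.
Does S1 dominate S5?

S1 vs S5: S1 is worse on 0-60 (8.3 vs 6.3), so it does not dominate S5.

No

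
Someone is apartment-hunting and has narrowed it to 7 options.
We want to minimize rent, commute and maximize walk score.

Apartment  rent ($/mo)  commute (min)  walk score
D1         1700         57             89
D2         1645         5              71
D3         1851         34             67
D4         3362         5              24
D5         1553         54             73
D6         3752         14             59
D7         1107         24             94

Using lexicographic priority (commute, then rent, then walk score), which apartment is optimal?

First minimize commute: best is 5, kept {D2, D4}.
Then minimize rent: best is 1645, kept {D2}.

D2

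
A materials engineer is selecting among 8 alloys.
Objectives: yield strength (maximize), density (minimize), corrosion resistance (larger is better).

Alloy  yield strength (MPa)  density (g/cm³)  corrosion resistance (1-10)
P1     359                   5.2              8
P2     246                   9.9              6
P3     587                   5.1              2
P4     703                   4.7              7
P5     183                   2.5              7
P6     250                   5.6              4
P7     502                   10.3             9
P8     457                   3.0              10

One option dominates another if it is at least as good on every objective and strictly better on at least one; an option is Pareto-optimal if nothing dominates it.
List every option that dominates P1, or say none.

P8

P8: yield strength 457≥359, density 3.0≤5.2, corrosion resistance 10≥8 — dominates P1.
Others (P2, P3, P4, P5, P6, P7) are each worse than P1 on at least one objective.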